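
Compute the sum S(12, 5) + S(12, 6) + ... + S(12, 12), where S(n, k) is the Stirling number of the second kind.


By definition, S(n, k) counts partitions of an n-set into exactly k nonempty blocks.
Computing row n = 12 for k = 5..12:
S(12, k): 1379400, 1323652, 627396, 159027, 22275, 1705, 66, 1
Sum = 3513522.

3513522


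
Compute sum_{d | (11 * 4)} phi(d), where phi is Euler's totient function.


First, 11 * 4 = 44. One classical identity is sum_{d | n} phi(d) = n (each k in [1, n] has a unique gcd with n, and among the k's with gcd(k, n) = n/d there are phi(d) of them). So the sum equals 44. We also verify directly:
Divisors of 44: 1, 2, 4, 11, 22, 44.
phi values: 1, 1, 2, 10, 10, 20.
Sum = 44.

44


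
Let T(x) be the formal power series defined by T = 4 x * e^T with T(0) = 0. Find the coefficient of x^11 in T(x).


Apply the Lagrange inversion formula: if T = 4 x * phi(T) with phi(t) = e^t, then
[x^n] T = 4^n * (1/n) [t^(n-1)] phi(t)^n = 4^n * (1/n) [t^(n-1)] e^(n t) = 4^n * (1/n) * n^(n-1) / (n-1)! = 4^n * n^(n-1) / n!.
When c = 1 this is the Cayley count of rooted labeled trees on n vertices, divided by n!.
For n = 11: 4^11 * 11^10 / 11! = 4194304 * 25937424601/39916800 = 38632614969344/14175.

38632614969344/14175


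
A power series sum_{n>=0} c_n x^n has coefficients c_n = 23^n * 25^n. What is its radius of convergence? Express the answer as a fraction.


By the root test (Cauchy-Hadamard), the radius is R = 1 / limsup_n |c_n|^(1/n).
Here |c_n|^(1/n) = (23^n * 25^n)^(1/n) = 23 * 25 = 575 for all n.
So R = 1/575 = 1/575.

1/575


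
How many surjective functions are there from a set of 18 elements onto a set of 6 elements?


By inclusion-exclusion on which target elements are missed, the number of surjections from an n-set onto a k-set is
surj(n, k) = sum_{j=0}^{k} (-1)^j C(k, j) (k - j)^n.
Equivalently surj(n, k) = k! * S(n, k), where S(n, k) is the Stirling number of the second kind.
For n = 18, k = 6:
S(18, 6) = 110687251039, so
surj = 6! * 110687251039 = 720 * 110687251039 = 79694820748080.

79694820748080


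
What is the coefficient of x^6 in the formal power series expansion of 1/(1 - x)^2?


The expansion 1/(1 - x)^r = sum_{k>=0} C(k + r - 1, r - 1) x^k follows from the multiset / negative-binomial theorem (or from repeated differentiation of the geometric series).
For r = 2 and k = 6:
C(7, 1) = 5040 / (1 * 720) = 7.

7


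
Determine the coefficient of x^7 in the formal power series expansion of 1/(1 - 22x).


The geometric series identity gives 1/(1 - c x) = sum_{k>=0} c^k x^k, so the coefficient of x^k is c^k.
Here c = 22 and k = 7.
Computing: 22^7 = 2494357888

2494357888


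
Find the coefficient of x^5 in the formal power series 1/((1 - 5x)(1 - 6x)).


By partial fractions or Cauchy convolution:
The coefficient equals sum_{k=0}^{5} 5^k * 6^(5-k).
= 31031

31031


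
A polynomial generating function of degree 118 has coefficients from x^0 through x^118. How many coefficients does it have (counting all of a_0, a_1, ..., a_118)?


A polynomial of degree 118 takes the form a_0 + a_1 x + ... + a_118 x^118.
The number of coefficients is 118 + 1 = 119.

119


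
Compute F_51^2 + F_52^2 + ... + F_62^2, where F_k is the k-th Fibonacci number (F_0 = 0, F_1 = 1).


There is a standard identity sum_{k=0}^{N} F_k^2 = F_N * F_{N+1} (proved inductively from the telescoping relation F_k^2 = F_k F_{k+1} - F_{k-1} F_k). Then
sum_{k=51}^{62} F_k^2 = F_62 F_63 - F_50 F_51.
Computing: F_62 = 4052739537881, F_63 = 6557470319842, F_50 = 12586269025, F_51 = 20365011074.
Sum = 4052739537881 * 6557470319842 - 12586269025 * 20365011074 = 26575462914196765876751952.

26575462914196765876751952


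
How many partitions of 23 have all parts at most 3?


Using the generating function (1-x)^(-1)(1-x^2)^(-1)(1-x^3)^(-1),
the coefficient of x^23 counts these restricted partitions.
Result = 56

56


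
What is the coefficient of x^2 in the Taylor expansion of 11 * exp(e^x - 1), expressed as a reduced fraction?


exp(e^x - 1) = sum_{k>=0} Bell_k x^k / k!, where Bell_k is the k-th Bell number.
So the coefficient of x^2 is 11 * Bell_2 / 2!.
Computing: Bell_2 = 2 and 2! = 2, giving
11 * 2/2 = 11.

11


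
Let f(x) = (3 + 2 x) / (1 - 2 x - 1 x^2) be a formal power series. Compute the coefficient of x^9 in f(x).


Write f(x) = sum_{k>=0} a_k x^k. Multiplying both sides by 1 - 2 x - 1 x^2 gives
(1 - 2 x - 1 x^2) sum_{k>=0} a_k x^k = 3 + 2 x.
Matching coefficients:
 x^0: a_0 = 3
 x^1: a_1 - 2 a_0 = 2  =>  a_1 = 2*3 + 2 = 8
 x^k (k >= 2): a_k = 2 a_{k-1} + 1 a_{k-2}.
Iterating: a_2 = 19, a_3 = 46, a_4 = 111, a_5 = 268, a_6 = 647, a_7 = 1562, a_8 = 3771, a_9 = 9104.
So the coefficient of x^9 is 9104.

9104


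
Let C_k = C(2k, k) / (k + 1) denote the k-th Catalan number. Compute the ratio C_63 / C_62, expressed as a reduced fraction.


Using C_k = (2k)! / (k! (k+1)!), the ratio C_{k+1}/C_k simplifies to
C_{k+1}/C_k = [(2k+2)! / ((k+1)! (k+2)!)] * [k! (k+1)! / (2k)!]
 = (2k+2)(2k+1) / ((k+1)(k+2)) = 2(2k+1) / (k+2).
For k = 62: 2(2*62 + 1) / (62 + 2) = 250/64 = 125/32.

125/32


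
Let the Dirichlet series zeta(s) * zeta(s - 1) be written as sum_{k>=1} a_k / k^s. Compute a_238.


Convolution gives a_k = sum_{d | k} d * 1 = sum_{d | k} d = sigma(k), the sum of positive divisors of k.
For k = 238, the divisors are 1, 2, 7, 14, 17, 34, 119, 238, so
sigma(238) = 1 + 2 + 7 + 14 + 17 + 34 + 119 + 238 = 432.

432


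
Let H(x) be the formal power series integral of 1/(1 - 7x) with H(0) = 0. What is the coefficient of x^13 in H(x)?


1/(1 - 7x) = sum_{k>=0} 7^k x^k. Integrating termwise with H(0) = 0:
H(x) = sum_{k>=0} 7^k x^(k+1) / (k+1) = sum_{m>=1} 7^(m-1) x^m / m.
For m = 13: 7^12/13 = 13841287201/13 = 13841287201/13.

13841287201/13


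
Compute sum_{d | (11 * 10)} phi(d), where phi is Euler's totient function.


First, 11 * 10 = 110. One classical identity is sum_{d | n} phi(d) = n (each k in [1, n] has a unique gcd with n, and among the k's with gcd(k, n) = n/d there are phi(d) of them). So the sum equals 110. We also verify directly:
Divisors of 110: 1, 2, 5, 10, 11, 22, 55, 110.
phi values: 1, 1, 4, 4, 10, 10, 40, 40.
Sum = 110.

110


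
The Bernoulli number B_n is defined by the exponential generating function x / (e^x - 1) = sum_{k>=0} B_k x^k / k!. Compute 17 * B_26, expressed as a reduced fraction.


Bernoulli numbers can also be computed recursively via B_0 = 1 and sum_{j=0}^{m} C(m+1, j) B_j = 0 for m >= 1. Odd-index Bernoulli numbers vanish for k >= 3.
Computing B_26 = 8553103/6, so 17 * B_26 = 17 * 8553103/6 = 145402751/6.

145402751/6


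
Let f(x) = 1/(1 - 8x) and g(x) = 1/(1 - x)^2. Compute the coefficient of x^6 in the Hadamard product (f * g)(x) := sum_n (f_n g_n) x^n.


f has coefficients f_k = 8^k. For g = 1/(1 - x)^2 the coefficient is g_k = C(k + 1, 1) = k + 1. The Hadamard coefficient is (f * g)_k = 8^k * (k + 1).
For k = 6: 8^6 * 7 = 262144 * 7 = 1835008.

1835008


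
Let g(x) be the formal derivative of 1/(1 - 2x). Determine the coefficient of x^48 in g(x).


Differentiate termwise: d/dx sum_{k>=0} 2^k x^k = sum_{k>=1} k 2^k x^(k-1) = sum_{j>=0} (j+1) 2^(j+1) x^j.
Equivalently, d/dx [1/(1 - 2x)] = 2/(1 - 2x)^2.
For j = 48: 49 * 2^49 = 49 * 562949953421312 = 27584547717644288.

27584547717644288


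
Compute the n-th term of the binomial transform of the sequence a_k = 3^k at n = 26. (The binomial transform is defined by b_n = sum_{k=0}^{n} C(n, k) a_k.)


With a_k = 3^k, b_n = sum_{k=0}^{n} C(n, k) 3^k = (1 + 3)^n by the binomial theorem.
For n = 26: (1 + 3)^26 = 4^26 = 4503599627370496.

4503599627370496


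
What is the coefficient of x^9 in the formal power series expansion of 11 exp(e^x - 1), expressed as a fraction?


exp(e^x - 1) is the exponential generating function for the Bell numbers Bell_k: exp(e^x - 1) = sum_{k>=0} Bell_k x^k / k!.
So the coefficient of x^9 in 11 exp(e^x - 1) is 11 Bell_9 / 9!.
Computing: Bell_9 = 21147 and 9! = 362880, giving
11 * 21147/362880 = 11077/17280.

11077/17280


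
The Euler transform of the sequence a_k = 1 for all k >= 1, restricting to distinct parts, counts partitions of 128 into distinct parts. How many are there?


Partitions of 128 into distinct parts can be computed via generating function.
Product (1+x)(1+x^2)(1+x^3)...
The coefficient of x^128 = 4013544

4013544


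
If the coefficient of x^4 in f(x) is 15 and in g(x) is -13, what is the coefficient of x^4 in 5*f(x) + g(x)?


Scalar multiplication scales coefficients: 5 * 15 = 75.
Then add the g coefficient: 75 + -13
= 62

62


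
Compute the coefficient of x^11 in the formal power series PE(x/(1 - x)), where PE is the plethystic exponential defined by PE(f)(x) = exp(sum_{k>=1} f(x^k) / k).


For f(x) = x/(1 - x) we have
sum_{k>=1} f(x^k) / k = sum_{k>=1} (1/k) * x^k / (1 - x^k) = sum_{k, m >= 1} x^(k m) / k,
which after exponentiating simplifies to
PE(x/(1 - x)) = prod_{k>=1} 1 / (1 - x^k).
This is the generating function for the partition function p(n), so the coefficient of x^11 is p(11).
Computing p(11) by dynamic programming over parts 1, 2, ..., 11: p(11) = 56.

56


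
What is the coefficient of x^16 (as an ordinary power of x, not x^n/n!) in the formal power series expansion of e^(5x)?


The exponential series is e^y = sum_{k>=0} y^k / k!. Substituting y = 5x gives
e^(5x) = sum_{k>=0} 5^k x^k / k!.
So the coefficient of x^n is a^n/n! with a = 5, n = 16:
5^16 / 16! = 152587890625/20922789888000 = 1220703125/167382319104

1220703125/167382319104


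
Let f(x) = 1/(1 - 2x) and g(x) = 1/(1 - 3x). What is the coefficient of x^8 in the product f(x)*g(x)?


The coefficient of x^n in f*g is the Cauchy product: sum_{k=0}^{n} a^k * b^(n-k).
With a=2, b=3, n=8:
sum_{k=0}^{8} 2^k * 3^(8-k)
= 19171

19171


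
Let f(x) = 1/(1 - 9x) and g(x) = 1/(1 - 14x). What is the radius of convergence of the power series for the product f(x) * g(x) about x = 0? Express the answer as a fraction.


The radius of 1/(1 - 9x) is 1/9 (nearest singularity at x = 1/9), and the radius of 1/(1 - 14x) is 1/14.
The product f(x)*g(x) = 1/((1 - 9x)(1 - 14x)) has singularities at both 1/9 and 1/14, so its radius of convergence is the distance to the nearest one:
min(1/9, 1/14) = 1/14.

1/14


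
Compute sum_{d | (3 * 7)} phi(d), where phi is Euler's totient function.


First, 3 * 7 = 21. One classical identity is sum_{d | n} phi(d) = n (each k in [1, n] has a unique gcd with n, and among the k's with gcd(k, n) = n/d there are phi(d) of them). So the sum equals 21. We also verify directly:
Divisors of 21: 1, 3, 7, 21.
phi values: 1, 2, 6, 12.
Sum = 21.

21


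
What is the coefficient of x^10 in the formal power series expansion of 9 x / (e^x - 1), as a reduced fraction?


The exponential generating function for Bernoulli numbers is
x / (e^x - 1) = sum_{k>=0} B_k x^k / k!.
So the coefficient of x^10 in 9 x / (e^x - 1) is 9 B_10 / 10!.
Computing: B_10 = 5/66, 10! = 3628800, giving
9 * 5/66 / 3628800 = 1/5322240.

1/5322240


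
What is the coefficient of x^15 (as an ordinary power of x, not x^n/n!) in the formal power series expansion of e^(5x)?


The exponential series is e^y = sum_{k>=0} y^k / k!. Substituting y = 5x gives
e^(5x) = sum_{k>=0} 5^k x^k / k!.
So the coefficient of x^n is a^n/n! with a = 5, n = 15:
5^15 / 15! = 30517578125/1307674368000 = 244140625/10461394944

244140625/10461394944


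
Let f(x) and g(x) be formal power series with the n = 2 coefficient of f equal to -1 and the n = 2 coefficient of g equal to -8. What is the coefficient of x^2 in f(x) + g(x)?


Addition of formal power series is termwise.
The coefficient of x^2 in f + g = -1 + -8
= -9

-9


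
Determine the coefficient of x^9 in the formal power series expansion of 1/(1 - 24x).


The geometric series identity gives 1/(1 - c x) = sum_{k>=0} c^k x^k, so the coefficient of x^k is c^k.
Here c = 24 and k = 9.
Computing: 24^9 = 2641807540224

2641807540224


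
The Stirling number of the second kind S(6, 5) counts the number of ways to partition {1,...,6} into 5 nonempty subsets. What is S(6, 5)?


Using the explicit formula S(n,k) = (1/k!) sum_{j=0}^{k} (-1)^(k-j) C(k,j) j^n:
S(6, 5) = 15
Equivalently, S(n,k) is n! times the coefficient of x^n in the EGF (e^x - 1)^k / k!.

15


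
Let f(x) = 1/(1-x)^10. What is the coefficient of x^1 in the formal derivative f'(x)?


Differentiate: d/dx [ 1/(1-x)^r ] = r / (1-x)^(r+1).
Here r = 10, so f'(x) = 10 / (1-x)^11.
The expansion of 1/(1-x)^(r+1) has coefficient of x^n equal to C(n+r, r).
So the coefficient of x^1 in f'(x) is
10 * C(11, 10) = 10 * 11 = 110

110


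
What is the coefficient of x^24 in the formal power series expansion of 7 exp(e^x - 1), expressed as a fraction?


exp(e^x - 1) is the exponential generating function for the Bell numbers Bell_k: exp(e^x - 1) = sum_{k>=0} Bell_k x^k / k!.
So the coefficient of x^24 in 7 exp(e^x - 1) is 7 Bell_24 / 24!.
Computing: Bell_24 = 445958869294805289 and 24! = 620448401733239439360000, giving
7 * 445958869294805289/620448401733239439360000 = 148652956431601763/29545161987297116160000.

148652956431601763/29545161987297116160000


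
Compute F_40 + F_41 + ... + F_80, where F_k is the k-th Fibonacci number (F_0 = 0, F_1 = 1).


Use the identity sum_{k=0}^{N} F_k = F_{N+2} - 1 (which follows from F_{k+2} - F_{k+1} = F_k). Then
sum_{k=40}^{80} F_k = (F_{82} - 1) - (F_{41} - 1) = F_{82} - F_{41}.
Computing: F_{82} = 61305790721611591, F_{41} = 165580141, so
Sum = 61305790721611591 - 165580141 = 61305790556031450.

61305790556031450


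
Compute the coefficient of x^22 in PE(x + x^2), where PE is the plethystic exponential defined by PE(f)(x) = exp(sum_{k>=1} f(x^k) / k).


With f(x) = x + x^2, the exponent is sum_{k>=1} (x^k + x^(2k)) / k = -ln(1 - x) - ln(1 - x^2). Exponentiating:
PE(x + x^2) = 1 / ((1 - x)(1 - x^2)).
This is the generating function for partitions of n into parts of size 1 or 2. The number of 2's can be any j in 0..11, and the rest are 1's, so
[x^22] = floor(22/2) + 1 = 12.

12


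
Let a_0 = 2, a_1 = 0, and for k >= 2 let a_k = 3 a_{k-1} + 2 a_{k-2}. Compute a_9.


Iterating the recurrence forward:
a_0 = 2
a_1 = 0
a_2 = 3*0 + 2*2 = 4
a_3 = 3*4 + 2*0 = 12
a_4 = 3*12 + 2*4 = 44
a_5 = 3*44 + 2*12 = 156
a_6 = 3*156 + 2*44 = 556
a_7 = 3*556 + 2*156 = 1980
a_8 = 3*1980 + 2*556 = 7052
a_9 = 3*7052 + 2*1980 = 25116
So a_9 = 25116.

25116


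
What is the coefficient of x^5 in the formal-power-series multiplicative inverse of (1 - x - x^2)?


Let the inverse be f(x) = sum_{k>=0} a_k x^k. From f(x) * (1 - x - x^2) = 1 and matching coefficients:
 x^0: a_0 = 1.
 x^1: a_1 - a_0 = 0, so a_1 = 1.
 x^k (k >= 2): a_k - a_{k-1} - a_{k-2} = 0, i.e. a_k = a_{k-1} + a_{k-2}.
This is the Fibonacci-type recurrence shifted so that a_0 = a_1 = 1.
Iterating: a_0=1, a_1=1, a_2=2, a_3=3, a_4=5, a_5=8
a_5 = 8.

8


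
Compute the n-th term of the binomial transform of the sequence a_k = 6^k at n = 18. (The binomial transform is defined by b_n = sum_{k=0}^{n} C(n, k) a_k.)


With a_k = 6^k, b_n = sum_{k=0}^{n} C(n, k) 6^k = (1 + 6)^n by the binomial theorem.
For n = 18: (1 + 6)^18 = 7^18 = 1628413597910449.

1628413597910449


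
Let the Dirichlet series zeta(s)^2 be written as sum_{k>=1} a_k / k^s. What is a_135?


The Dirichlet convolution of the constant function 1 with itself gives (1 * 1)(k) = sum_{d | k} 1 = d(k), the number of positive divisors of k.
Since zeta(s) = sum_{k>=1} 1/k^s, we have zeta(s)^2 = sum_{k>=1} d(k)/k^s, so a_k = d(k).
For k = 135: the divisors are 1, 3, 5, 9, 15, 27, 45, 135.
Count = 8.

8


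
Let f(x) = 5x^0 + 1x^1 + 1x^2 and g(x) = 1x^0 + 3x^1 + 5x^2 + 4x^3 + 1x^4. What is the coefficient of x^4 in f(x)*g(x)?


Cauchy product at x^4:
5*1 + 1*4 + 1*5
= 14

14


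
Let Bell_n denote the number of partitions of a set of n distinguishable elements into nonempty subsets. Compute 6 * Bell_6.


Bell_6 can be computed from the Bell triangle or from Dobinski's identity Bell_n = (1/e) * sum_{k>=0} k^n / k!.
Computing Bell_6 = 203.
Then 6 * 203 = 1218.

1218


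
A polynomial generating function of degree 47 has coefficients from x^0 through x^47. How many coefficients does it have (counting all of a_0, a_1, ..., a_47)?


A polynomial of degree 47 takes the form a_0 + a_1 x + ... + a_47 x^47.
The number of coefficients is 47 + 1 = 48.

48


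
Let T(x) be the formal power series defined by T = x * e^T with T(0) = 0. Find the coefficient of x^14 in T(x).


Apply the Lagrange inversion formula: if T = x * phi(T) with phi(t) = e^t, then
[x^n] T = (1/n) [t^(n-1)] phi(t)^n = (1/n) [t^(n-1)] e^(n t) = (1/n) * n^(n-1) / (n-1)! = n^(n-1) / n!.
When c = 1 this is the Cayley count of rooted labeled trees on n vertices, divided by n!.
For n = 14: 14^13 / 14! = 793714773254144/87178291200 = 7909306972/868725.

7909306972/868725


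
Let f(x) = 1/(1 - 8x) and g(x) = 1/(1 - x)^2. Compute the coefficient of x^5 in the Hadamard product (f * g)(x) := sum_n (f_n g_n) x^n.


f has coefficients f_k = 8^k. For g = 1/(1 - x)^2 the coefficient is g_k = C(k + 1, 1) = k + 1. The Hadamard coefficient is (f * g)_k = 8^k * (k + 1).
For k = 5: 8^5 * 6 = 32768 * 6 = 196608.

196608


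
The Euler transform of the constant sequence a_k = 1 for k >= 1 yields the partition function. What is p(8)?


The Euler transform converts the sequence a_k = 1 into the number of integer partitions.
Using the recurrence or dynamic programming:
p(8) = 22

22


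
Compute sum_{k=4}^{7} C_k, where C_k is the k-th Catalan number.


C_4 through C_7: 14, 42, 132, 429
Sum = 14 + 42 + 132 + 429
= 617

617


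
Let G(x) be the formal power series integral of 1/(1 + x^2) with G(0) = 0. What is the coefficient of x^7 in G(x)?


1/(1 + x^2) = sum_{j>=0} (-1)^j x^(2j). Integrating termwise with G(0) = 0:
G(x) = sum_{j>=0} (-1)^j x^(2j+1) / (2j+1) = arctan(x).
Only odd powers are nonzero. For x^7 write 7 = 2*3 + 1, giving
(-1)^3 / 7 = -1/7 = -1/7.

-1/7


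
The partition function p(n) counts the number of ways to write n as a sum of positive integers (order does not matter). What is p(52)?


Using the generating function prod_{k>=1} 1/(1-x^k), we compute p(52).
By dynamic programming over parts 1 through 52:
p(52) = 281589

281589


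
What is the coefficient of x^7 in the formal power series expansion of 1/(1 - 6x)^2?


The general identity 1/(1 - c x)^r = sum_{k>=0} c^k C(k + r - 1, r - 1) x^k follows by substituting y = c x into 1/(1 - y)^r = sum_{k>=0} C(k + r - 1, r - 1) y^k.
For c = 6, r = 2, k = 7:
6^7 * C(8, 1) = 279936 * 8 = 2239488.

2239488


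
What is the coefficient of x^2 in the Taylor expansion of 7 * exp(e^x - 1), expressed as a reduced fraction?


exp(e^x - 1) = sum_{k>=0} Bell_k x^k / k!, where Bell_k is the k-th Bell number.
So the coefficient of x^2 is 7 * Bell_2 / 2!.
Computing: Bell_2 = 2 and 2! = 2, giving
7 * 2/2 = 7.

7


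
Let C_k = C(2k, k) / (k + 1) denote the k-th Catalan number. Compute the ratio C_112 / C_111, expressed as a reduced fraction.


Using C_k = (2k)! / (k! (k+1)!), the ratio C_{k+1}/C_k simplifies to
C_{k+1}/C_k = [(2k+2)! / ((k+1)! (k+2)!)] * [k! (k+1)! / (2k)!]
 = (2k+2)(2k+1) / ((k+1)(k+2)) = 2(2k+1) / (k+2).
For k = 111: 2(2*111 + 1) / (111 + 2) = 446/113 = 446/113.

446/113


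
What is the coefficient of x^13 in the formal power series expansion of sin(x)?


The Maclaurin series is sin(t) = sum_{k>=0} (-1)^k t^(2k+1) / (2k+1)!, so substituting t = x, only odd powers of x are nonzero, with coefficient of x^(2k+1) equal to (-1)^k / (2k+1)!.
Write 13 = 2*6 + 1, giving the coefficient (-1)^6 / 13! = 1/6227020800 = 1/6227020800.

1/6227020800


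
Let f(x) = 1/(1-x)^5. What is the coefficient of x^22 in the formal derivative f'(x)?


Differentiate: d/dx [ 1/(1-x)^r ] = r / (1-x)^(r+1).
Here r = 5, so f'(x) = 5 / (1-x)^6.
The expansion of 1/(1-x)^(r+1) has coefficient of x^n equal to C(n+r, r).
So the coefficient of x^22 in f'(x) is
5 * C(27, 5) = 5 * 80730 = 403650

403650


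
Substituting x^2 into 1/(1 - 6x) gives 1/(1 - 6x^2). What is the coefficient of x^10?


The coefficient of x^(2m) in 1/(1 - 6x^2) is 6^m.
With n = 10 = 2*5, the coefficient is 6^5 = 7776.

7776


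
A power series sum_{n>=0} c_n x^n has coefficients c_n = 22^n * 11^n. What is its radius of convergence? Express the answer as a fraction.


By the root test (Cauchy-Hadamard), the radius is R = 1 / limsup_n |c_n|^(1/n).
Here |c_n|^(1/n) = (22^n * 11^n)^(1/n) = 22 * 11 = 242 for all n.
So R = 1/242 = 1/242.

1/242


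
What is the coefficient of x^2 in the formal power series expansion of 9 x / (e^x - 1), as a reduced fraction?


The exponential generating function for Bernoulli numbers is
x / (e^x - 1) = sum_{k>=0} B_k x^k / k!.
So the coefficient of x^2 in 9 x / (e^x - 1) is 9 B_2 / 2!.
Computing: B_2 = 1/6, 2! = 2, giving
9 * 1/6 / 2 = 3/4.

3/4


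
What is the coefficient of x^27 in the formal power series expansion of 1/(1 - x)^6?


The negative binomial / multiset identity is
1/(1 - x)^r = sum_{k>=0} C(k + r - 1, r - 1) x^k.
Here r = 6 and k = 27, so the coefficient is
C(27 + 5, 5) = C(32, 5)
= 201376

201376


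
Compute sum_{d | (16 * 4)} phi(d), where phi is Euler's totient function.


First, 16 * 4 = 64. One classical identity is sum_{d | n} phi(d) = n (each k in [1, n] has a unique gcd with n, and among the k's with gcd(k, n) = n/d there are phi(d) of them). So the sum equals 64. We also verify directly:
Divisors of 64: 1, 2, 4, 8, 16, 32, 64.
phi values: 1, 1, 2, 4, 8, 16, 32.
Sum = 64.

64


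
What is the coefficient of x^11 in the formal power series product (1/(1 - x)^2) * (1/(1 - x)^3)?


Combine the factors: (1/(1 - x)^2) * (1/(1 - x)^3) = 1/(1 - x)^5.
Then use 1/(1 - x)^r = sum_{k>=0} C(k + r - 1, r - 1) x^k with r = 5 and k = 11:
C(15, 4) = 1365.

1365


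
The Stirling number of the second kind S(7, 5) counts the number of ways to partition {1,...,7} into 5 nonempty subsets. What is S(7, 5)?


Using the explicit formula S(n,k) = (1/k!) sum_{j=0}^{k} (-1)^(k-j) C(k,j) j^n:
S(7, 5) = 140
Equivalently, S(n,k) is n! times the coefficient of x^n in the EGF (e^x - 1)^k / k!.

140


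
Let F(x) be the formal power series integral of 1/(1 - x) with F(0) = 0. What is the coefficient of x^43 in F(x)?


1/(1 - x) = sum_{k>=0} x^k. Integrating termwise and using F(0) = 0 gives
F(x) = sum_{k>=0} x^(k+1) / (k+1) = sum_{m>=1} x^m / m = -ln(1 - x).
So the coefficient of x^43 is 1/43 = 1/43.

1/43


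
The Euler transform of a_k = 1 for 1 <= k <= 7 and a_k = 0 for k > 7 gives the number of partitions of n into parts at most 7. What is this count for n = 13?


Partitions of 13 into parts at most 7:
Using generating function (1-x)^(-1)(1-x^2)^(-1)...(1-x^7)^(-1),
the coefficient of x^13 = 82

82


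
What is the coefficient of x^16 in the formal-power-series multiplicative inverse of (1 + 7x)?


The inverse is 1/(1 + 7x). Apply the geometric identity 1/(1 - y) = sum_{k>=0} y^k with y = -7x:
1/(1 + 7x) = sum_{k>=0} (-7)^k x^k.
So the coefficient of x^16 is (-7)^16 = 33232930569601.

33232930569601


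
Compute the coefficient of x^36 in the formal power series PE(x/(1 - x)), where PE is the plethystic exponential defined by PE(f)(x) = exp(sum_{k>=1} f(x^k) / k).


For f(x) = x/(1 - x) we have
sum_{k>=1} f(x^k) / k = sum_{k>=1} (1/k) * x^k / (1 - x^k) = sum_{k, m >= 1} x^(k m) / k,
which after exponentiating simplifies to
PE(x/(1 - x)) = prod_{k>=1} 1 / (1 - x^k).
This is the generating function for the partition function p(n), so the coefficient of x^36 is p(36).
Computing p(36) by dynamic programming over parts 1, 2, ..., 36: p(36) = 17977.

17977


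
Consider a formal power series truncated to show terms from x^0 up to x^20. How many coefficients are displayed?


From x^0 to x^20 inclusive, the count is 20 - 0 + 1 = 21.

21


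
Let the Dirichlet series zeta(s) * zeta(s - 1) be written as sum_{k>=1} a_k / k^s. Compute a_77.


Convolution gives a_k = sum_{d | k} d * 1 = sum_{d | k} d = sigma(k), the sum of positive divisors of k.
For k = 77, the divisors are 1, 7, 11, 77, so
sigma(77) = 1 + 7 + 11 + 77 = 96.

96


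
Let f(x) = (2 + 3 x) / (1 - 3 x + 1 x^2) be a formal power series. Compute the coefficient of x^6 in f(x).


Write f(x) = sum_{k>=0} a_k x^k. Multiplying both sides by 1 - 3 x + 1 x^2 gives
(1 - 3 x + 1 x^2) sum_{k>=0} a_k x^k = 2 + 3 x.
Matching coefficients:
 x^0: a_0 = 2
 x^1: a_1 - 3 a_0 = 3  =>  a_1 = 3*2 + 3 = 9
 x^k (k >= 2): a_k = 3 a_{k-1} - 1 a_{k-2}.
Iterating: a_2 = 25, a_3 = 66, a_4 = 173, a_5 = 453, a_6 = 1186.
So the coefficient of x^6 is 1186.

1186


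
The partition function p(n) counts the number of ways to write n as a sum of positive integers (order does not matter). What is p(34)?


Using the generating function prod_{k>=1} 1/(1-x^k), we compute p(34).
By dynamic programming over parts 1 through 34:
p(34) = 12310

12310


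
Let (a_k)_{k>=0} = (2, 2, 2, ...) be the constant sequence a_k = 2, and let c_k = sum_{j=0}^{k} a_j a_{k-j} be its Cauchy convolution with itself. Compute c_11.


Since a_j = 2 for all j >= 0, the convolution sum becomes
c_k = sum_{j=0}^{k} 2 * 2 = 4 * (k + 1).
Equivalently, the generating function of (a_k) is 2/(1 - x) and its square is 4/(1 - x)^2 = sum_{k>=0} 4(k + 1) x^k.
For k = 11: 4 * 12 = 48.

48


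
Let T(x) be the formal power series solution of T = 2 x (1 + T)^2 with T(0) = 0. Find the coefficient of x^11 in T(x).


Apply the Lagrange inversion formula: if T = 2 x * phi(T) with phi(t) = (1 + t)^2, then [x^n] T = 2^n * (1/n) [t^(n-1)] phi(t)^n = 2^n * (1/n) [t^(n-1)] (1 + t)^(2n) = 2^n * (1/n) C(2n, n-1).
Using the identity C(2n, n-1) = C(2n, n) * n / (n+1), the unscaled factor equals C(2n, n) / (n+1) = C_n, the n-th Catalan number.
For n = 11: C_11 = C(22, 11) / 12 = 705432/12 = 58786.
With the 2^11 = 2048 factor, the coefficient is 2048 * 58786 = 120393728.

120393728


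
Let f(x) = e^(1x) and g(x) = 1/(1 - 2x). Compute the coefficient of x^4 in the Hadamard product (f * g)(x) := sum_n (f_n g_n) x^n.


Expanding: f_k = 1^k/k! (from e^(1x)) and g_k = 2^k (from 1/(1 - 2x)). So the Hadamard coefficient (f * g)_k = 1^k 2^k / k! = (2)^k / k!.
For k = 4: 2^4/4! = 16/24 = 2/3.

2/3


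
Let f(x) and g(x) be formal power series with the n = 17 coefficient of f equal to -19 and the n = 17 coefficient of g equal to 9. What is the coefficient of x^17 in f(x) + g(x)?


Addition of formal power series is termwise.
The coefficient of x^17 in f + g = -19 + 9
= -10

-10


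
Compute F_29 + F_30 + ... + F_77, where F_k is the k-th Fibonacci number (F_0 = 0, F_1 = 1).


Use the identity sum_{k=0}^{N} F_k = F_{N+2} - 1 (which follows from F_{k+2} - F_{k+1} = F_k). Then
sum_{k=29}^{77} F_k = (F_{79} - 1) - (F_{30} - 1) = F_{79} - F_{30}.
Computing: F_{79} = 14472334024676221, F_{30} = 832040, so
Sum = 14472334024676221 - 832040 = 14472334023844181.

14472334023844181


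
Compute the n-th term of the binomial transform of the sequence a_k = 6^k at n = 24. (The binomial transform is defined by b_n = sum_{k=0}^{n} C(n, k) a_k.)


With a_k = 6^k, b_n = sum_{k=0}^{n} C(n, k) 6^k = (1 + 6)^n by the binomial theorem.
For n = 24: (1 + 6)^24 = 7^24 = 191581231380566414401.

191581231380566414401


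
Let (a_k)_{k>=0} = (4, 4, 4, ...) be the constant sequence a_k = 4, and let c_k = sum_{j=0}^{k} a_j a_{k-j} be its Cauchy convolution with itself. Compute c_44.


Since a_j = 4 for all j >= 0, the convolution sum becomes
c_k = sum_{j=0}^{k} 4 * 4 = 16 * (k + 1).
Equivalently, the generating function of (a_k) is 4/(1 - x) and its square is 16/(1 - x)^2 = sum_{k>=0} 16(k + 1) x^k.
For k = 44: 16 * 45 = 720.

720


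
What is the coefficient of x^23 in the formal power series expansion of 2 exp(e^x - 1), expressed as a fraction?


exp(e^x - 1) is the exponential generating function for the Bell numbers Bell_k: exp(e^x - 1) = sum_{k>=0} Bell_k x^k / k!.
So the coefficient of x^23 in 2 exp(e^x - 1) is 2 Bell_23 / 23!.
Computing: Bell_23 = 44152005855084346 and 23! = 25852016738884976640000, giving
2 * 44152005855084346/25852016738884976640000 = 22076002927542173/6463004184721244160000.

22076002927542173/6463004184721244160000


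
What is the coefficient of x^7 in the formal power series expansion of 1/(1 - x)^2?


The expansion 1/(1 - x)^r = sum_{k>=0} C(k + r - 1, r - 1) x^k follows from the multiset / negative-binomial theorem (or from repeated differentiation of the geometric series).
For r = 2 and k = 7:
C(8, 1) = 40320 / (1 * 5040) = 8.

8


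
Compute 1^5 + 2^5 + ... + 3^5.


This power sum has a closed form given by Faulhaber's formula
sum_{k=1}^{m} k^p = (1 / (p + 1)) * sum_{j=0}^{p} C(p + 1, j) B_j m^(p + 1 - j),
but for small m direct computation is fastest:
1 + 32 + 243 = 276.

276


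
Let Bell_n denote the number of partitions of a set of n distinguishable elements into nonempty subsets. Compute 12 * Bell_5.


Bell_5 can be computed from the Bell triangle or from Dobinski's identity Bell_n = (1/e) * sum_{k>=0} k^n / k!.
Computing Bell_5 = 52.
Then 12 * 52 = 624.

624


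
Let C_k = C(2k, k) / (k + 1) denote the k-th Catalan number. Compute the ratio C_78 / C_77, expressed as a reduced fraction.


Using C_k = (2k)! / (k! (k+1)!), the ratio C_{k+1}/C_k simplifies to
C_{k+1}/C_k = [(2k+2)! / ((k+1)! (k+2)!)] * [k! (k+1)! / (2k)!]
 = (2k+2)(2k+1) / ((k+1)(k+2)) = 2(2k+1) / (k+2).
For k = 77: 2(2*77 + 1) / (77 + 2) = 310/79 = 310/79.

310/79


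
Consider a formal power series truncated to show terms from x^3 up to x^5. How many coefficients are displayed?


From x^3 to x^5 inclusive, the count is 5 - 3 + 1 = 3.

3


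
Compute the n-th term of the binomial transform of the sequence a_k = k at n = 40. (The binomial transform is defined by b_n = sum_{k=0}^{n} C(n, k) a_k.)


With a_k = k, b_n = sum_{k=0}^{n} C(n, k) k. Using k * C(n, k) = n * C(n-1, k-1) gives b_n = n * sum_{k>=1} C(n-1, k-1) = n * 2^(n-1).
For n = 40: 40 * 2^39 = 40 * 549755813888 = 21990232555520.

21990232555520


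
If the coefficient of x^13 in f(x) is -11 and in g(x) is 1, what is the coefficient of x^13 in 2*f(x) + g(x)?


Scalar multiplication scales coefficients: 2 * -11 = -22.
Then add the g coefficient: -22 + 1
= -21

-21


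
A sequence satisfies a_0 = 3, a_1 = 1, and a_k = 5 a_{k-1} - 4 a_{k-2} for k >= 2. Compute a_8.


The characteristic equation is t^2 - 5 t + 4 = 0, with roots r_1 = 4 and r_2 = 1 (so c_1 = r_1 + r_2, c_2 = -r_1 r_2 as required).
One can use the closed form a_n = A r_1^n + B r_2^n, but direct iteration is more reliable:
a_0 = 3, a_1 = 1, a_2 = -7, a_3 = -39, a_4 = -167, a_5 = -679, a_6 = -2727, a_7 = -10919, a_8 = -43687.
So a_8 = -43687.

-43687


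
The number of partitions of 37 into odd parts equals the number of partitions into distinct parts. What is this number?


Computing partitions of 37 into odd parts (1, 3, 5, ...):
Using the generating function prod_{k>=0} 1/(1-x^(2k+1)),
the count is 760

760


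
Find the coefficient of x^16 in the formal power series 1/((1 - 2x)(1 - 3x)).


By partial fractions or Cauchy convolution:
The coefficient equals sum_{k=0}^{16} 2^k * 3^(16-k).
= 129009091

129009091


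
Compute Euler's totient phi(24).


phi(n) counts integers in [1, n] coprime to n. Using the multiplicative formula phi(n) = n * prod_{p | n} (1 - 1/p):
24 = 2^3 * 3, so
phi(24) = 24 * (1 - 1/2) * (1 - 1/3) = 8.

8


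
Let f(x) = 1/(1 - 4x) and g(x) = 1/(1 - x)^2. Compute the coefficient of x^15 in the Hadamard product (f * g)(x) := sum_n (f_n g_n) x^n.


f has coefficients f_k = 4^k. For g = 1/(1 - x)^2 the coefficient is g_k = C(k + 1, 1) = k + 1. The Hadamard coefficient is (f * g)_k = 4^k * (k + 1).
For k = 15: 4^15 * 16 = 1073741824 * 16 = 17179869184.

17179869184


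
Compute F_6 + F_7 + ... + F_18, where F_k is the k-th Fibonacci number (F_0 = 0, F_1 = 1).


Use the identity sum_{k=0}^{N} F_k = F_{N+2} - 1 (which follows from F_{k+2} - F_{k+1} = F_k). Then
sum_{k=6}^{18} F_k = (F_{20} - 1) - (F_{7} - 1) = F_{20} - F_{7}.
Computing: F_{20} = 6765, F_{7} = 13, so
Sum = 6765 - 13 = 6752.

6752


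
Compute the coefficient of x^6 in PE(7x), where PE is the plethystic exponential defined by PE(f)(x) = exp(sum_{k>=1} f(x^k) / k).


With f(x) = 7x, the exponent is sum_{k>=1} 7 x^k / k = 7 * (-ln(1 - x)). Exponentiating:
PE(7x) = exp(-7 ln(1 - x)) = 1/(1 - x)^7.
By the negative binomial expansion, [x^n] 1/(1 - x)^7 = C(n + 6, 6).
For n = 6: C(12, 6) = 924.

924


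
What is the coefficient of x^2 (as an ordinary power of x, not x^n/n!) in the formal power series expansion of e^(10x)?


The exponential series is e^y = sum_{k>=0} y^k / k!. Substituting y = 10x gives
e^(10x) = sum_{k>=0} 10^k x^k / k!.
So the coefficient of x^n is a^n/n! with a = 10, n = 2:
10^2 / 2! = 100/2 = 50

50


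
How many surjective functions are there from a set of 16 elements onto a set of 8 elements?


By inclusion-exclusion on which target elements are missed, the number of surjections from an n-set onto a k-set is
surj(n, k) = sum_{j=0}^{k} (-1)^j C(k, j) (k - j)^n.
Equivalently surj(n, k) = k! * S(n, k), where S(n, k) is the Stirling number of the second kind.
For n = 16, k = 8:
S(16, 8) = 2141764053, so
surj = 8! * 2141764053 = 40320 * 2141764053 = 86355926616960.

86355926616960


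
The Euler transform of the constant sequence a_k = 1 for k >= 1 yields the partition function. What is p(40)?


The Euler transform converts the sequence a_k = 1 into the number of integer partitions.
Using the recurrence or dynamic programming:
p(40) = 37338

37338


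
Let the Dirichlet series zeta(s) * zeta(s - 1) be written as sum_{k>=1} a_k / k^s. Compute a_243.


Convolution gives a_k = sum_{d | k} d * 1 = sum_{d | k} d = sigma(k), the sum of positive divisors of k.
For k = 243, the divisors are 1, 3, 9, 27, 81, 243, so
sigma(243) = 1 + 3 + 9 + 27 + 81 + 243 = 364.

364


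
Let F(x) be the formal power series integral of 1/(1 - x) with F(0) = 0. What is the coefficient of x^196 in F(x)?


1/(1 - x) = sum_{k>=0} x^k. Integrating termwise and using F(0) = 0 gives
F(x) = sum_{k>=0} x^(k+1) / (k+1) = sum_{m>=1} x^m / m = -ln(1 - x).
So the coefficient of x^196 is 1/196 = 1/196.

1/196


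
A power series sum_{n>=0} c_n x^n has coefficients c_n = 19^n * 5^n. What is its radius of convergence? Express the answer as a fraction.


By the root test (Cauchy-Hadamard), the radius is R = 1 / limsup_n |c_n|^(1/n).
Here |c_n|^(1/n) = (19^n * 5^n)^(1/n) = 19 * 5 = 95 for all n.
So R = 1/95 = 1/95.

1/95


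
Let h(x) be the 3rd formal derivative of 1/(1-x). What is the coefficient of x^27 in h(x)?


Differentiating 3 times: d^3/dx^3 [1/(1-x)] = 3!/(1-x)^4.
The expansion 1/(1-x)^4 = sum_{k>=0} C(k+3, 3) x^k, so the coefficient of x^n in 3!/(1-x)^4 is 3! * C(n+3, 3).
For n = 27: 6 * C(30, 3) = 6 * 4060 = 24360

24360


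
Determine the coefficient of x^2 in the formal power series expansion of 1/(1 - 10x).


The geometric series identity gives 1/(1 - c x) = sum_{k>=0} c^k x^k, so the coefficient of x^k is c^k.
Here c = 10 and k = 2.
Computing: 10^2 = 100

100


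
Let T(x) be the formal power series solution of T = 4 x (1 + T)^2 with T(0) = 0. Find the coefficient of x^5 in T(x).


Apply the Lagrange inversion formula: if T = 4 x * phi(T) with phi(t) = (1 + t)^2, then [x^n] T = 4^n * (1/n) [t^(n-1)] phi(t)^n = 4^n * (1/n) [t^(n-1)] (1 + t)^(2n) = 4^n * (1/n) C(2n, n-1).
Using the identity C(2n, n-1) = C(2n, n) * n / (n+1), the unscaled factor equals C(2n, n) / (n+1) = C_n, the n-th Catalan number.
For n = 5: C_5 = C(10, 5) / 6 = 252/6 = 42.
With the 4^5 = 1024 factor, the coefficient is 1024 * 42 = 43008.

43008


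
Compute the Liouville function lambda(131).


The Liouville function is lambda(k) = (-1)^Omega(k), where Omega(k) counts the prime factors of k with multiplicity.
Factoring: 131 = 131, so Omega(131) = 1.
lambda(131) = (-1)^1 = -1.

-1


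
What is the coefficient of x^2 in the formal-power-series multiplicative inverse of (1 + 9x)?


The inverse is 1/(1 + 9x). Apply the geometric identity 1/(1 - y) = sum_{k>=0} y^k with y = -9x:
1/(1 + 9x) = sum_{k>=0} (-9)^k x^k.
So the coefficient of x^2 is (-9)^2 = 81.

81


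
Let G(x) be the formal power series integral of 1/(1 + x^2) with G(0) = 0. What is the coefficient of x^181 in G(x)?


1/(1 + x^2) = sum_{j>=0} (-1)^j x^(2j). Integrating termwise with G(0) = 0:
G(x) = sum_{j>=0} (-1)^j x^(2j+1) / (2j+1) = arctan(x).
Only odd powers are nonzero. For x^181 write 181 = 2*90 + 1, giving
(-1)^90 / 181 = 1/181 = 1/181.

1/181


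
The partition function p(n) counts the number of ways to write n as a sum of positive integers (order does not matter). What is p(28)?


Using the generating function prod_{k>=1} 1/(1-x^k), we compute p(28).
By dynamic programming over parts 1 through 28:
p(28) = 3718

3718


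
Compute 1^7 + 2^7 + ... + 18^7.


This power sum has a closed form given by Faulhaber's formula
sum_{k=1}^{m} k^p = (1 / (p + 1)) * sum_{j=0}^{p} C(p + 1, j) B_j m^(p + 1 - j),
but for small m direct computation is fastest:
1 + 128 + 2187 + 16384 + 78125 + 279936 + 823543 + 2097152 + 4782969 + 10000000 + 19487171 + 35831808 + 62748517 + 105413504 + 170859375 + 268435456 + 410338673 + 612220032 = 1703414961.

1703414961


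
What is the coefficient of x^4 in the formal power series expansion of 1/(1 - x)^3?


The expansion 1/(1 - x)^r = sum_{k>=0} C(k + r - 1, r - 1) x^k follows from the multiset / negative-binomial theorem (or from repeated differentiation of the geometric series).
For r = 3 and k = 4:
C(6, 2) = 720 / (2 * 24) = 15.

15


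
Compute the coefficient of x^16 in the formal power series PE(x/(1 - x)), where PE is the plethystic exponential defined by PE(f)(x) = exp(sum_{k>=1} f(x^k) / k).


For f(x) = x/(1 - x) we have
sum_{k>=1} f(x^k) / k = sum_{k>=1} (1/k) * x^k / (1 - x^k) = sum_{k, m >= 1} x^(k m) / k,
which after exponentiating simplifies to
PE(x/(1 - x)) = prod_{k>=1} 1 / (1 - x^k).
This is the generating function for the partition function p(n), so the coefficient of x^16 is p(16).
Computing p(16) by dynamic programming over parts 1, 2, ..., 16: p(16) = 231.

231


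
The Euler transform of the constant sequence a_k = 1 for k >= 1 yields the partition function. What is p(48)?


The Euler transform converts the sequence a_k = 1 into the number of integer partitions.
Using the recurrence or dynamic programming:
p(48) = 147273

147273


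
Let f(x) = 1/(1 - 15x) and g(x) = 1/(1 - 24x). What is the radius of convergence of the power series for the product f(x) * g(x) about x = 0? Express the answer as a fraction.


The radius of 1/(1 - 15x) is 1/15 (nearest singularity at x = 1/15), and the radius of 1/(1 - 24x) is 1/24.
The product f(x)*g(x) = 1/((1 - 15x)(1 - 24x)) has singularities at both 1/15 and 1/24, so its radius of convergence is the distance to the nearest one:
min(1/15, 1/24) = 1/24.

1/24


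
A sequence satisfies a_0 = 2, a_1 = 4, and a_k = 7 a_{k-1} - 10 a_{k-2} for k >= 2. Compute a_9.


The characteristic equation is t^2 - 7 t + 10 = 0, with roots r_1 = 5 and r_2 = 2 (so c_1 = r_1 + r_2, c_2 = -r_1 r_2 as required).
One can use the closed form a_n = A r_1^n + B r_2^n, but direct iteration is more reliable:
a_0 = 2, a_1 = 4, a_2 = 8, a_3 = 16, a_4 = 32, a_5 = 64, a_6 = 128, a_7 = 256, a_8 = 512, a_9 = 1024.
So a_9 = 1024.

1024


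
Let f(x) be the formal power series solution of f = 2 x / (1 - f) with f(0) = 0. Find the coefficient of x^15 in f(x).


Apply Lagrange inversion: f = 2 x * phi(f) with phi(t) = 1/(1 - t), so
[x^n] f = 2^n * (1/n) [t^(n-1)] phi(t)^n = 2^n * (1/n) [t^(n-1)] (1 - t)^(-n) = 2^n * (1/n) C(2n - 2, n - 1) = 2^n * C_{n-1}.
For n = 15: C_14 = C(28, 14) / 15 = 40116600/15 = 2674440.
With the 2^15 = 32768 factor, the coefficient is 32768 * 2674440 = 87636049920.

87636049920


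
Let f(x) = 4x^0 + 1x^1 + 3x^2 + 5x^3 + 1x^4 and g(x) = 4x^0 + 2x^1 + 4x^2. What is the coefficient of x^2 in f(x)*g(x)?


Cauchy product at x^2:
4*4 + 1*2 + 3*4
= 30

30
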